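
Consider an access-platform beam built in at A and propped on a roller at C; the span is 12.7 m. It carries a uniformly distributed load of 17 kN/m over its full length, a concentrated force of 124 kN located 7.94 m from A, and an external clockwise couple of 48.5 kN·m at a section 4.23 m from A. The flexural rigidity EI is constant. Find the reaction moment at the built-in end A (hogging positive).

M_A = 604.5 kN·m

Release the roller at C. Primary structure: cantilever fixed at A.
Free-end deflection of the primary structure under the applied loading (downward +):
  UDL 17: wL⁴/(8EI) = 55281/EI
  point load 124 at a = 7.94: Pa²(3L − a)/(6EI) = 39295/EI
  clockwise couple 48.5 at a = 4.23: M₀a(2L − a)/(2EI) = 2172/EI
  δ_0 = 96748/EI
Flexibility coefficient — unit upward force at C: δ_{CC} = L³/(3EI) = 682.8/EI.
Compatibility at C: δ_0 − R_C·δ_{CC} = 0, so R_C = 96748/682.8 = 141.7 kN.
Moment equilibrium about A: M_A = Σ(load moments about A) − R_C·L = 2404 − 141.7×12.7 = 604.5 kN·m.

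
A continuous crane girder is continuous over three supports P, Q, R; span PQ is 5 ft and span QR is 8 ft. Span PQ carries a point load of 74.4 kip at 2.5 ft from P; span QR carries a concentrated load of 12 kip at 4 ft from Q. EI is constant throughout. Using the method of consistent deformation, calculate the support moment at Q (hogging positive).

M_Q = 37.9 kip·ft

Insert a hinge at Q; M_Q is the redundant, and each span becomes simply supported.
Rotations at Q on the released spans (each span's end-slope, ×1/EI):
  span PQ: point load 74.4 at a = 2.5: Pab(L + a)/(6LEI) = 116.2/EI
  span QR: point load 12 at a = 4: Pab(L + b)/(6LEI) = 48/EI
  relative rotation θ_0 = (116.2 + 48)/EI = 164.2/EI
A unit hogging moment at Q produces rotation L₁/(3EI) + L₂/(3EI) = 4.333/EI.
Compatibility: M_Q·(L₁+L₂)/(3EI) = θ_0, giving M_Q = 37.9 kip·ft (hogging).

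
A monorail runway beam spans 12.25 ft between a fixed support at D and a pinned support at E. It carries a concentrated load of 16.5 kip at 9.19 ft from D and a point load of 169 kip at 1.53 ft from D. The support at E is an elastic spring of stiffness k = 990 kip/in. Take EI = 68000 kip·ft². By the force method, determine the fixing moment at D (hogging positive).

M_D = 237.4 kip·ft

Release the roller at E. Primary structure: cantilever fixed at D.
Downward deflection at the released point E due to the loads:
  point load 16.5 at a = 9.19: Pa²(3L − a)/(6EI) = 6401/EI
  point load 169 at a = 1.53: Pa²(3L − a)/(6EI) = 2322/EI
  δ_0 = 8723/EI
Tip deflection under a unit load at E: L³/(3EI) = 612.8/EI.
With EI = 68000 kip·ft²: δ_0 = 0.12828 ft and δ_{EE} = 0.009011 ft/kip.
Compatibility — the spring shortens by R_E/k under the reaction it provides: δ_0 − R_E·δ_{EE} = R_E/k. With 1/k = 1/(990×12) ft/kip = 0.000084 ft/kip, R_E = δ_0 / (δ_{EE} + 1/k) = 0.12828 / (0.009011 + 0.000084) = 14.1 kip.
Moment equilibrium about D: M_D = Σ(load moments about D) − R_E·L = 410.2 − 14.1×12.25 = 237.4 kip·ft.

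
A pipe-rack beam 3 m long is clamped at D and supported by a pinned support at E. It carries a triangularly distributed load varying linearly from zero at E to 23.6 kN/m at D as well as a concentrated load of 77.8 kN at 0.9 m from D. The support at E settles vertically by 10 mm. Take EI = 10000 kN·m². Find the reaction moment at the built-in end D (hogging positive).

Choose R_E as the redundant. The primary structure is the cantilever fixed at D.
Deflection at E on the released cantilever, summing each load's contribution:
  triangular load, peak 23.6 at the fixed end: w₀L⁴/(30EI) = 63.72/EI
  point load 77.8 at a = 0.9: Pa²(3L − a)/(6EI) = 85.07/EI
  δ_0 = 148.8/EI
Tip deflection under a unit load at E: L³/(3EI) = 9/EI.
With EI = 10000 kN·m²: δ_0 = 0.014879 m and δ_{EE} = 0.0009 m/kN.
Compatibility — the beam at E must follow the support down by 0.01 m: δ_0 − R_E·δ_{EE} = 0.01, so R_E = (0.014879 − 0.01)/0.0009 = 5.422 kN.
Moment equilibrium about D: M_D = Σ(load moments about D) − R_E·L = 105.4 − 5.422×3 = 89.16 kN·m.

M_D = 89.16 kN·m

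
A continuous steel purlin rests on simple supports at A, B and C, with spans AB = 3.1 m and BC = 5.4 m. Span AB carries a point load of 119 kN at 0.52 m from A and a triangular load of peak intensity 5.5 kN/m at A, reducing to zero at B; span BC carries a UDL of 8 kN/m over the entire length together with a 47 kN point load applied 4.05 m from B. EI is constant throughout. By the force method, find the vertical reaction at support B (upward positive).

R_B = 81.29 kN

Insert a hinge at B; M_B is the redundant, and each span becomes simply supported.
End slopes at the hinge B, treating each span as simply supported:
  span AB: point load 119 at a = 0.52: Pab(L + a)/(6LEI) = 31.07/EI
  span AB: triangular load, peak 5.5: 7w₀L³/(360EI) = 3.186/EI
  span BC: UDL 8: wL³/(24EI) = 52.49/EI
  span BC: point load 47 at a = 4.05: Pab(L + b)/(6LEI) = 53.54/EI
  relative rotation θ_0 = (34.26 + 106)/EI = 140.3/EI
A unit hogging moment at B produces rotation L₁/(3EI) + L₂/(3EI) = 2.833/EI.
Slope continuity at B: θ_0 = M_B·2.833/EI, so M_B = 140.3/2.833 = 49.51 kN·m (hogging).
Span AB, ΣM about A with M_B applied at B: R_B^{AB}·3.1 = 70.69 + 49.51, so R_B^{AB} = 38.77 kN and R_A = 127.5 − 38.77 = 88.75 kN.
Span BC, ΣM about C: R_B^{BC}·5.4 = 180.1 + 49.51, so R_B^{BC} = 42.52 kN and R_C = 90.2 − 42.52 = 47.68 kN.
R_B = 38.77 + 42.52 = 81.29 kN.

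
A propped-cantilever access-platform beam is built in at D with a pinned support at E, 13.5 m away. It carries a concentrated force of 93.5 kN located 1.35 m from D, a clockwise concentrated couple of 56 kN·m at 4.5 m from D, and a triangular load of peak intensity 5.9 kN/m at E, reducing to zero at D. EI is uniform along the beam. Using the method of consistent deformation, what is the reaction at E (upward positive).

Remove the prop at E; the released (primary) structure is a cantilever built in at D.
Free-end deflection of the primary structure under the applied loading (downward +):
  point load 93.5 at a = 1.35: Pa²(3L − a)/(6EI) = 1112/EI
  clockwise couple 56 at a = 4.5: M₀a(2L − a)/(2EI) = 2835/EI
  triangular load, peak 5.9 at the free end: 11w₀L⁴/(120EI) = 17964/EI
  δ_0 = 21911/EI
Flexibility coefficient — unit upward force at E: δ_{EE} = L³/(3EI) = 820.1/EI.
Compatibility at E: δ_0 − R_E·δ_{EE} = 0, so R_E = 21911/820.1 = 26.72 kN.

R_E = 26.72 kN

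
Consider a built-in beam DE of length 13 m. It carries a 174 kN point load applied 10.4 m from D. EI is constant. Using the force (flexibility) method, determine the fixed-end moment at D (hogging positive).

Release both end moments; the primary structure is a simply-supported span DE with redundants M_D and M_E.
End rotations of the released simple span under the applied load (×1/EI):
  at D: point load 174 at a = 10.4: Pab(L + b)/(6LEI) = 941/EI
  at E: point load 174 at a = 10.4: Pab(L + a)/(6LEI) = 1411/EI
  θ_D0 = 941/EI,  θ_E0 = 1411/EI
Flexibility coefficients: a unit moment at one end gives L/(3EI) there and L/(6EI) at the far end, so f₁₁ = f₂₂ = 4.333/EI and f₁₂ = f₂₁ = 2.167/EI.
Compatibility — zero rotation at each built-in end:
  4.333 M_D + 2.167 M_E = 941
  2.167 M_D + 4.333 M_E = 1411
Solving the pair gives M_D = 72.38 kN·m and M_E = 289.5 kN·m (hogging).

M_D = 72.38 kN·m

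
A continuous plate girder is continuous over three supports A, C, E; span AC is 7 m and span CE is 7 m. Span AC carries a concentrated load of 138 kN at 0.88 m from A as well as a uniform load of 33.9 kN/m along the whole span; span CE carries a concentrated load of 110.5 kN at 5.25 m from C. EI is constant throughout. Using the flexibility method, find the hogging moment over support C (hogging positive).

Release continuity at C by inserting a hinge; the redundant is the internal moment M_C. The primary structure is two simply-supported spans AC and CE.
Rotations at C on the released spans (each span's end-slope, ×1/EI):
  span AC: point load 138 at a = 0.88: Pab(L + a)/(6LEI) = 139.4/EI
  span AC: UDL 33.9: wL³/(24EI) = 484.5/EI
  span CE: point load 110.5 at a = 5.25: Pab(L + b)/(6LEI) = 211.5/EI
  relative rotation θ_0 = (623.9 + 211.5)/EI = 835.4/EI
A unit hogging moment at C produces rotation L₁/(3EI) + L₂/(3EI) = 4.667/EI.
Slope continuity at C: θ_0 = M_C·4.667/EI, so M_C = 835.4/4.667 = 179 kN·m (hogging).

M_C = 179 kN·m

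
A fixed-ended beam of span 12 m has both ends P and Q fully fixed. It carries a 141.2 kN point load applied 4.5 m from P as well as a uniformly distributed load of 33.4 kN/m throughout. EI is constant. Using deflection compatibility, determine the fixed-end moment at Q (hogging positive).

Take the two fixed-end moments M_P, M_Q as redundants; the released structure is the simple span PQ.
Simple-span end rotations at P and Q under the given loads:
  at P: point load 141.2 at a = 4.5: Pab(L + b)/(6LEI) = 1291/EI
  at Q: point load 141.2 at a = 4.5: Pab(L + a)/(6LEI) = 1092/EI
  at P: UDL 33.4: wL³/(24EI) = 2405/EI
  at Q: UDL 33.4: wL³/(24EI) = 2405/EI
  θ_P0 = 3695/EI,  θ_Q0 = 3497/EI
Flexibility coefficients: a unit moment at one end gives L/(3EI) there and L/(6EI) at the far end, so f₁₁ = f₂₂ = 4/EI and f₁₂ = f₂₁ = 2/EI.
Compatibility — zero rotation at each built-in end:
  4 M_P + 2 M_Q = 3695
  2 M_P + 4 M_Q = 3497
Solving the pair gives M_P = 649 kN·m and M_Q = 549.7 kN·m (hogging).

M_Q = 549.7 kN·m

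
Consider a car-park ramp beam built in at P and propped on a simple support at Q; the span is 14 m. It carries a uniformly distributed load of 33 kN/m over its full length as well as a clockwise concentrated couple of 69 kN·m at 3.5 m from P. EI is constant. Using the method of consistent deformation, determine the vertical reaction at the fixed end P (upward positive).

Release the roller at Q. Primary structure: cantilever fixed at P.
Free-end deflection of the primary structure under the applied loading (downward +):
  UDL 33: wL⁴/(8EI) = 158466/EI
  clockwise couple 69 at a = 3.5: M₀a(2L − a)/(2EI) = 2958/EI
  δ_0 = 161424/EI
Tip deflection under a unit load at Q: L³/(3EI) = 914.7/EI.
Compatibility at Q: δ_0 − R_Q·δ_{QQ} = 0, so R_Q = 161424/914.7 = 176.5 kN.
Vertical equilibrium: R_P = ΣP − R_Q = 462 − 176.5 = 285.5 kN.

R_P = 285.5 kN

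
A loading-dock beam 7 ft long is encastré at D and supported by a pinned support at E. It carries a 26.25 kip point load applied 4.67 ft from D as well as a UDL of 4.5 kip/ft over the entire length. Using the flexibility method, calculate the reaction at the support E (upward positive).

R_E = 25.44 kip

Release the roller at E. Primary structure: cantilever fixed at D.
Downward deflection at the released point E due to the loads:
  point load 26.25 at a = 4.67: Pa²(3L − a)/(6EI) = 1558/EI
  UDL 4.5: wL⁴/(8EI) = 1351/EI
  δ_0 = 2909/EI
Flexibility coefficient — unit upward force at E: δ_{EE} = L³/(3EI) = 114.3/EI.
Compatibility at E: δ_0 − R_E·δ_{EE} = 0, so R_E = 2909/114.3 = 25.44 kip.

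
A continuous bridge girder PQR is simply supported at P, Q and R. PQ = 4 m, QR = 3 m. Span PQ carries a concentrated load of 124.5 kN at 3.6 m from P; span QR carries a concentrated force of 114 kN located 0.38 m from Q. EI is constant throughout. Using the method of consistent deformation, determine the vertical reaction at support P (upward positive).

R_P = 2.57 kN

Take M_Q as the redundant. Released structure: two simple spans PQ and QR with a hinge at Q.
Discontinuity in slope at Q on the released structure — sum the simple-span end rotations:
  span PQ: point load 124.5 at a = 3.6: Pab(L + a)/(6LEI) = 56.77/EI
  span QR: point load 114 at a = 0.38: Pab(L + b)/(6LEI) = 35.44/EI
  relative rotation θ_0 = (56.77 + 35.44)/EI = 92.21/EI
A unit hogging moment at Q produces rotation L₁/(3EI) + L₂/(3EI) = 2.333/EI.
Slope continuity at Q: θ_0 = M_Q·2.333/EI, so M_Q = 92.21/2.333 = 39.52 kN·m (hogging).
Span PQ, ΣM about P with M_Q applied at Q: R_Q^{PQ}·4 = 448.2 + 39.52, so R_Q^{PQ} = 121.9 kN and R_P = 124.5 − 121.9 = 2.57 kN.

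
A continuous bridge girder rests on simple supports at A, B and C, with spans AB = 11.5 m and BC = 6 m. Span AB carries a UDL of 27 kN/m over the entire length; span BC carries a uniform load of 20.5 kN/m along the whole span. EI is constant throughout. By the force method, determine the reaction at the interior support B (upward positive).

Take M_B as the redundant. Released structure: two simple spans AB and BC with a hinge at B.
Rotations at B on the released spans (each span's end-slope, ×1/EI):
  span AB: UDL 27: wL³/(24EI) = 1711/EI
  span BC: UDL 20.5: wL³/(24EI) = 184.5/EI
  relative rotation θ_0 = (1711 + 184.5)/EI = 1895/EI
A unit hogging moment at B produces rotation L₁/(3EI) + L₂/(3EI) = 5.833/EI.
Compatibility: M_B·(L₁+L₂)/(3EI) = θ_0, giving M_B = 324.9 kN·m (hogging).
Span AB, ΣM about A with M_B applied at B: R_B^{AB}·11.5 = 1785 + 324.9, so R_B^{AB} = 183.5 kN and R_A = 310.5 − 183.5 = 127 kN.
Span BC, ΣM about C: R_B^{BC}·6 = 369 + 324.9, so R_B^{BC} = 115.7 kN and R_C = 123 − 115.7 = 7.343 kN.
R_B = 183.5 + 115.7 = 299.2 kN.

R_B = 299.2 kN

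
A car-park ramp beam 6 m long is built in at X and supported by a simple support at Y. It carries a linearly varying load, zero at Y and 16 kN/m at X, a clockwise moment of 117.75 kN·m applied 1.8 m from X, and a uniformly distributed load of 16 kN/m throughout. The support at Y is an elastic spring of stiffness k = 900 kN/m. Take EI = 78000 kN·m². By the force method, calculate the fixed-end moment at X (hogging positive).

M_X = 336.7 kN·m

Choose R_Y as the redundant. The primary structure is the cantilever fixed at X.
Free-end deflection of the primary structure under the applied loading (downward +):
  triangular load, peak 16 at the fixed end: w₀L⁴/(30EI) = 691.2/EI
  clockwise couple 117.75 at a = 1.8: M₀a(2L − a)/(2EI) = 1081/EI
  UDL 16: wL⁴/(8EI) = 2592/EI
  δ_0 = 4364/EI
Flexibility coefficient — unit upward force at Y: δ_{YY} = L³/(3EI) = 72/EI.
With EI = 78000 kN·m²: δ_0 = 0.055951 m and δ_{YY} = 0.000923 m/kN.
Compatibility — the spring shortens by R_Y/k under the reaction it provides: δ_0 − R_Y·δ_{YY} = R_Y/k. With 1/k = 0.001111 m/kN, R_Y = δ_0 / (δ_{YY} + 1/k) = 0.055951 / (0.000923 + 0.001111) = 27.51 kN.
Moment equilibrium about X: M_X = Σ(load moments about X) − R_Y·L = 501.8 − 27.51×6 = 336.7 kN·m.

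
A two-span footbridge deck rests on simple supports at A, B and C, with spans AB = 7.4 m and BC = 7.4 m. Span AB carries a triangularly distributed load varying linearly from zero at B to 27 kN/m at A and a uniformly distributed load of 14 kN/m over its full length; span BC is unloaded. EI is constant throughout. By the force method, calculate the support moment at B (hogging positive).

M_B = 91.04 kN·m

Take M_B as the redundant. Released structure: two simple spans AB and BC with a hinge at B.
End slopes at the hinge B, treating each span as simply supported:
  span AB: triangular load, peak 27: 7w₀L³/(360EI) = 212.7/EI
  span AB: UDL 14: wL³/(24EI) = 236.4/EI
  relative rotation θ_0 = (449.1 + 0)/EI = 449.1/EI
A unit hogging moment at B produces rotation L₁/(3EI) + L₂/(3EI) = 4.933/EI.
Compatibility: M_B·(L₁+L₂)/(3EI) = θ_0, giving M_B = 91.04 kN·m (hogging).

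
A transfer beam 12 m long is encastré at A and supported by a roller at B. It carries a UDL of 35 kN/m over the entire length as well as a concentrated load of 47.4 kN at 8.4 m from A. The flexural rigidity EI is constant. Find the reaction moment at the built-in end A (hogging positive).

M_A = 707.6 kN·m

Take the reaction at B as the redundant and release it; the primary structure is a cantilever fixed at A.
Free-end deflection of the primary structure under the applied loading (downward +):
  UDL 35: wL⁴/(8EI) = 90720/EI
  point load 47.4 at a = 8.4: Pa²(3L − a)/(6EI) = 15385/EI
  δ_0 = 106105/EI
Flexibility coefficient — unit upward force at B: δ_{BB} = L³/(3EI) = 576/EI.
The prop prevents deflection at B: R_B = δ_0/δ_{BB} = 106105/576 = 184.2 kN.
Moment equilibrium about A: M_A = Σ(load moments about A) − R_B·L = 2918 − 184.2×12 = 707.6 kN·m.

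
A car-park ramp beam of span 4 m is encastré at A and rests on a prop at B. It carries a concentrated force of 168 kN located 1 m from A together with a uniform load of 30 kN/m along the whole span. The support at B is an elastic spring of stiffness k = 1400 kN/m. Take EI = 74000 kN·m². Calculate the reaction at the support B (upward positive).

Choose R_B as the redundant. The primary structure is the cantilever fixed at A.
Free-end deflection of the primary structure under the applied loading (downward +):
  point load 168 at a = 1: Pa²(3L − a)/(6EI) = 308/EI
  UDL 30: wL⁴/(8EI) = 960/EI
  δ_0 = 1268/EI
Tip deflection under a unit load at B: L³/(3EI) = 21.33/EI.
With EI = 74000 kN·m²: δ_0 = 0.017135 m and δ_{BB} = 0.000288 m/kN.
Compatibility — the spring shortens by R_B/k under the reaction it provides: δ_0 − R_B·δ_{BB} = R_B/k. With 1/k = 0.000714 m/kN, R_B = δ_0 / (δ_{BB} + 1/k) = 0.017135 / (0.000288 + 0.000714) = 17.09 kN.

R_B = 17.09 kN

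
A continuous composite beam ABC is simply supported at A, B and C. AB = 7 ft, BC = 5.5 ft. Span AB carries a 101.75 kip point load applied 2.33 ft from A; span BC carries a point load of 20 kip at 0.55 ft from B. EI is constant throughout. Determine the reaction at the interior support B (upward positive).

Release continuity at B by inserting a hinge; the redundant is the internal moment M_B. The primary structure is two simply-supported spans AB and BC.
Rotations at B on the released spans (each span's end-slope, ×1/EI):
  span AB: point load 101.75 at a = 2.33: Pab(L + a)/(6LEI) = 245.9/EI
  span BC: point load 20 at a = 0.55: Pab(L + b)/(6LEI) = 17.24/EI
  relative rotation θ_0 = (245.9 + 17.24)/EI = 263.2/EI
A unit hogging moment at B produces rotation L₁/(3EI) + L₂/(3EI) = 4.167/EI.
Slope continuity at B: θ_0 = M_B·4.167/EI, so M_B = 263.2/4.167 = 63.17 kip·ft (hogging).
Span AB, ΣM about A with M_B applied at B: R_B^{AB}·7 = 237.1 + 63.17, so R_B^{AB} = 42.89 kip and R_A = 101.8 − 42.89 = 58.86 kip.
Span BC, ΣM about C: R_B^{BC}·5.5 = 99 + 63.17, so R_B^{BC} = 29.48 kip and R_C = 20 − 29.48 = -9.485 kip.
R_B = 42.89 + 29.48 = 72.38 kip.

R_B = 72.38 kip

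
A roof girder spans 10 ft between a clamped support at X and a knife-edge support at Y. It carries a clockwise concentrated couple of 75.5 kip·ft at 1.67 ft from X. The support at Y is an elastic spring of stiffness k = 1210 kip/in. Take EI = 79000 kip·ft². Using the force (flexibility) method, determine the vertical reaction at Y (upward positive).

R_Y = 3.411 kip

Choose R_Y as the redundant. The primary structure is the cantilever fixed at X.
Primary-structure tip deflection at Y by superposition:
  clockwise couple 75.5 at a = 1.67: M₀a(2L − a)/(2EI) = 1156/EI
Flexibility coefficient — unit upward force at Y: δ_{YY} = L³/(3EI) = 333.3/EI.
With EI = 79000 kip·ft²: δ_0 = 0.014627 ft and δ_{YY} = 0.004219 ft/kip.
Compatibility — the spring shortens by R_Y/k under the reaction it provides: δ_0 − R_Y·δ_{YY} = R_Y/k. With 1/k = 1/(1210×12) ft/kip = 0.000069 ft/kip, R_Y = δ_0 / (δ_{YY} + 1/k) = 0.014627 / (0.004219 + 0.000069) = 3.411 kip.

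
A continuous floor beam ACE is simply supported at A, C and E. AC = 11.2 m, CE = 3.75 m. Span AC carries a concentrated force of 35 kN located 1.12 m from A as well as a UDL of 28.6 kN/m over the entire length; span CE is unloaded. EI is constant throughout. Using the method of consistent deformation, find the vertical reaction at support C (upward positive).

Release continuity at C by inserting a hinge; the redundant is the internal moment M_C. The primary structure is two simply-supported spans AC and CE.
End slopes at the hinge C, treating each span as simply supported:
  span AC: point load 35 at a = 1.12: Pab(L + a)/(6LEI) = 72.44/EI
  span AC: UDL 28.6: wL³/(24EI) = 1674/EI
  relative rotation θ_0 = (1747 + 0)/EI = 1747/EI
A unit hogging moment at C produces rotation L₁/(3EI) + L₂/(3EI) = 4.983/EI.
Compatibility: M_C·(L₁+L₂)/(3EI) = θ_0, giving M_C = 350.5 kN·m (hogging).
Span AC, ΣM about A with M_C applied at C: R_C^{AC}·11.2 = 1833 + 350.5, so R_C^{AC} = 195 kN and R_A = 355.3 − 195 = 160.4 kN.
Span CE, ΣM about E: R_C^{CE}·3.75 = 0 + 350.5, so R_C^{CE} = 93.47 kN and R_E = 0 − 93.47 = -93.47 kN.
R_C = 195 + 93.47 = 288.4 kN.

R_C = 288.4 kN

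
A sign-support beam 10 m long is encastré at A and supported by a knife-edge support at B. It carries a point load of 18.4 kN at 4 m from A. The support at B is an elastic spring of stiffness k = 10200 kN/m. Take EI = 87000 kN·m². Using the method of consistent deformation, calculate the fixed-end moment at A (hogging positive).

Choose R_B as the redundant. The primary structure is the cantilever fixed at A.
Free-end deflection of the primary structure under the applied loading (downward +):
  point load 18.4 at a = 4: Pa²(3L − a)/(6EI) = 1276/EI
Flexibility coefficient — unit upward force at B: δ_{BB} = L³/(3EI) = 333.3/EI.
With EI = 87000 kN·m²: δ_0 = 0.014664 m and δ_{BB} = 0.003831 m/kN.
Compatibility — the spring shortens by R_B/k under the reaction it provides: δ_0 − R_B·δ_{BB} = R_B/k. With 1/k = 0.000098 m/kN, R_B = δ_0 / (δ_{BB} + 1/k) = 0.014664 / (0.003831 + 0.000098) = 3.732 kN.
Moment equilibrium about A: M_A = Σ(load moments about A) − R_B·L = 73.6 − 3.732×10 = 36.28 kN·m.

M_A = 36.28 kN·m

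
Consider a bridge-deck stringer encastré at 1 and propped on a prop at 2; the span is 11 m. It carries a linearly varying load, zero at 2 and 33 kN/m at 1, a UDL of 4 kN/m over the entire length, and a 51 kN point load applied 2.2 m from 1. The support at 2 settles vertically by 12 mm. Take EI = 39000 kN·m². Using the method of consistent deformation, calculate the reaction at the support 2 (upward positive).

R_2 = 54.6 kN

Take the reaction at 2 as the redundant and release it; the primary structure is a cantilever fixed at 1.
Primary-structure tip deflection at 2 by superposition:
  triangular load, peak 33 at the fixed end: w₀L⁴/(30EI) = 16105/EI
  UDL 4: wL⁴/(8EI) = 7320/EI
  point load 51 at a = 2.2: Pa²(3L − a)/(6EI) = 1267/EI
  δ_0 = 24693/EI
Tip deflection under a unit load at 2: L³/(3EI) = 443.7/EI.
With EI = 39000 kN·m²: δ_0 = 0.63315 m and δ_{22} = 0.011376 m/kN.
Compatibility — the beam at 2 must follow the support down by 0.012 m: δ_0 − R_2·δ_{22} = 0.012, so R_2 = (0.63315 − 0.012)/0.011376 = 54.6 kN.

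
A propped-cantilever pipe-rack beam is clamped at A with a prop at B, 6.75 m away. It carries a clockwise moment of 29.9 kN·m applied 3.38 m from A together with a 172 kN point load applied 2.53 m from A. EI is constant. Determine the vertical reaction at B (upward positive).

Choose R_B as the redundant. The primary structure is the cantilever fixed at A.
Deflection at B on the released cantilever, summing each load's contribution:
  clockwise couple 29.9 at a = 3.38: M₀a(2L − a)/(2EI) = 511.4/EI
  point load 172 at a = 2.53: Pa²(3L − a)/(6EI) = 3251/EI
  δ_0 = 3763/EI
Tip deflection under a unit load at B: L³/(3EI) = 102.5/EI.
Compatibility at B: δ_0 − R_B·δ_{BB} = 0, so R_B = 3763/102.5 = 36.71 kN.

R_B = 36.71 kN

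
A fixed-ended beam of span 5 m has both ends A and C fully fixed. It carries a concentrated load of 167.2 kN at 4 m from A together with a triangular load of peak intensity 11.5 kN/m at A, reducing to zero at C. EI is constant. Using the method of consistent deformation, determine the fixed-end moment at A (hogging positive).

M_A = 41.13 kN·m

Release both end moments; the primary structure is a simply-supported span AC with redundants M_A and M_C.
End rotations of the released simple span under the applied load (×1/EI):
  at A: point load 167.2 at a = 4: Pab(L + b)/(6LEI) = 133.8/EI
  at C: point load 167.2 at a = 4: Pab(L + a)/(6LEI) = 200.6/EI
  at A: triangular load, peak 11.5: w₀L³/(45EI) = 31.94/EI
  at C: triangular load, peak 11.5: 7w₀L³/(360EI) = 27.95/EI
  θ_A0 = 165.7/EI,  θ_C0 = 228.6/EI
Flexibility coefficients: a unit moment at one end gives L/(3EI) there and L/(6EI) at the far end, so f₁₁ = f₂₂ = 1.667/EI and f₁₂ = f₂₁ = 0.8333/EI.
Compatibility — zero rotation at each built-in end:
  1.667 M_A + 0.8333 M_C = 165.7
  0.8333 M_A + 1.667 M_C = 228.6
Solving the pair gives M_A = 41.13 kN·m and M_C = 116.6 kN·m (hogging).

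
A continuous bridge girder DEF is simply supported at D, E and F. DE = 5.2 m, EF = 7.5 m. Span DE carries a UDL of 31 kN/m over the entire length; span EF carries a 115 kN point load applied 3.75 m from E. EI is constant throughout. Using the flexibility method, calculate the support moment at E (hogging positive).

Insert a hinge at E; M_E is the redundant, and each span becomes simply supported.
End slopes at the hinge E, treating each span as simply supported:
  span DE: UDL 31: wL³/(24EI) = 181.6/EI
  span EF: point load 115 at a = 3.75: Pab(L + b)/(6LEI) = 404.3/EI
  relative rotation θ_0 = (181.6 + 404.3)/EI = 585.9/EI
A unit hogging moment at E produces rotation L₁/(3EI) + L₂/(3EI) = 4.233/EI.
Slope continuity at E: θ_0 = M_E·4.233/EI, so M_E = 585.9/4.233 = 138.4 kN·m (hogging).

M_E = 138.4 kN·m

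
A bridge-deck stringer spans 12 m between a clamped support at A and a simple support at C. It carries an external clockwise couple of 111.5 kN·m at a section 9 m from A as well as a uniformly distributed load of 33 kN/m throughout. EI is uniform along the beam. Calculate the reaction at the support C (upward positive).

Take the reaction at C as the redundant and release it; the primary structure is a cantilever fixed at A.
Downward deflection at the released point C due to the loads:
  clockwise couple 111.5 at a = 9: M₀a(2L − a)/(2EI) = 7526/EI
  UDL 33: wL⁴/(8EI) = 85536/EI
  δ_0 = 93062/EI
Tip deflection under a unit load at C: L³/(3EI) = 576/EI.
Compatibility at C: δ_0 − R_C·δ_{CC} = 0, so R_C = 93062/576 = 161.6 kN.

R_C = 161.6 kN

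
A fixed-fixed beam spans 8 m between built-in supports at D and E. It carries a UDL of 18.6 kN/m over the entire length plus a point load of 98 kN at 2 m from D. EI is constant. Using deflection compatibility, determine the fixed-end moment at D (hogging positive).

M_D = 209.4 kN·m

Take the two fixed-end moments M_D, M_E as redundants; the released structure is the simple span DE.
End rotations of the released simple span under the applied load (×1/EI):
  at D: UDL 18.6: wL³/(24EI) = 396.8/EI
  at E: UDL 18.6: wL³/(24EI) = 396.8/EI
  at D: point load 98 at a = 2: Pab(L + b)/(6LEI) = 343/EI
  at E: point load 98 at a = 2: Pab(L + a)/(6LEI) = 245/EI
  θ_D0 = 739.8/EI,  θ_E0 = 641.8/EI
Flexibility coefficients: a unit moment at one end gives L/(3EI) there and L/(6EI) at the far end, so f₁₁ = f₂₂ = 2.667/EI and f₁₂ = f₂₁ = 1.333/EI.
Compatibility — zero rotation at each built-in end:
  2.667 M_D + 1.333 M_E = 739.8
  1.333 M_D + 2.667 M_E = 641.8
Solving the pair gives M_D = 209.4 kN·m and M_E = 135.9 kN·m (hogging).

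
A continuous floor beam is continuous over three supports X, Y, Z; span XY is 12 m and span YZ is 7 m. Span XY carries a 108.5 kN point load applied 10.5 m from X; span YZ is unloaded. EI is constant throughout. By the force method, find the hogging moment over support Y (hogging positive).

M_Y = 84.32 kN·m

Release continuity at Y by inserting a hinge; the redundant is the internal moment M_Y. The primary structure is two simply-supported spans XY and YZ.
End slopes at the hinge Y, treating each span as simply supported:
  span XY: point load 108.5 at a = 10.5: Pab(L + a)/(6LEI) = 534/EI
  relative rotation θ_0 = (534 + 0)/EI = 534/EI
A unit hogging moment at Y produces rotation L₁/(3EI) + L₂/(3EI) = 6.333/EI.
Slope continuity at Y: θ_0 = M_Y·6.333/EI, so M_Y = 534/6.333 = 84.32 kN·m (hogging).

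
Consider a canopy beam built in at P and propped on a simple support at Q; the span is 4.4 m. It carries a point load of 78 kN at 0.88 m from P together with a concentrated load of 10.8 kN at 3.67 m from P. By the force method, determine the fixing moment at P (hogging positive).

Choose R_Q as the redundant. The primary structure is the cantilever fixed at P.
Primary-structure tip deflection at Q by superposition:
  point load 78 at a = 0.88: Pa²(3L − a)/(6EI) = 124/EI
  point load 10.8 at a = 3.67: Pa²(3L − a)/(6EI) = 231/EI
  δ_0 = 355.1/EI
Flexibility coefficient — unit upward force at Q: δ_{QQ} = L³/(3EI) = 28.39/EI.
Compatibility at Q: δ_0 − R_Q·δ_{QQ} = 0, so R_Q = 355.1/28.39 = 12.5 kN.
Moment equilibrium about P: M_P = Σ(load moments about P) − R_Q·L = 108.3 − 12.5×4.4 = 53.25 kN·m.

M_P = 53.25 kN·m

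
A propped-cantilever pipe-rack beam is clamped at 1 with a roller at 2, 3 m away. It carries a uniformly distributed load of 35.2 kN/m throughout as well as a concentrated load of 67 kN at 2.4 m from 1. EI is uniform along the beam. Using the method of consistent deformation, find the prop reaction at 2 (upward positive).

Choose R_2 as the redundant. The primary structure is the cantilever fixed at 1.
Free-end deflection of the primary structure under the applied loading (downward +):
  UDL 35.2: wL⁴/(8EI) = 356.4/EI
  point load 67 at a = 2.4: Pa²(3L − a)/(6EI) = 424.5/EI
  δ_0 = 780.9/EI
Flexibility coefficient — unit upward force at 2: δ_{22} = L³/(3EI) = 9/EI.
The prop prevents deflection at 2: R_2 = δ_0/δ_{22} = 780.9/9 = 86.77 kN.

R_2 = 86.77 kN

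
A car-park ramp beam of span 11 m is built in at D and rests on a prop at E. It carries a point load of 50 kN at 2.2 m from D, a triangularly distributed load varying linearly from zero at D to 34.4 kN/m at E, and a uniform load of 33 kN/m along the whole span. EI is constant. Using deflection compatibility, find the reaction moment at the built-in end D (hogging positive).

M_D = 821.1 kN·m

Release the roller at E. Primary structure: cantilever fixed at D.
Downward deflection at the released point E due to the loads:
  point load 50 at a = 2.2: Pa²(3L − a)/(6EI) = 1242/EI
  triangular load, peak 34.4 at the free end: 11w₀L⁴/(120EI) = 46168/EI
  UDL 33: wL⁴/(8EI) = 60394/EI
  δ_0 = 107804/EI
Flexibility coefficient — unit upward force at E: δ_{EE} = L³/(3EI) = 443.7/EI.
The prop prevents deflection at E: R_E = δ_0/δ_{EE} = 107804/443.7 = 243 kN.
Moment equilibrium about D: M_D = Σ(load moments about D) − R_E·L = 3494 − 243×11 = 821.1 kN·m.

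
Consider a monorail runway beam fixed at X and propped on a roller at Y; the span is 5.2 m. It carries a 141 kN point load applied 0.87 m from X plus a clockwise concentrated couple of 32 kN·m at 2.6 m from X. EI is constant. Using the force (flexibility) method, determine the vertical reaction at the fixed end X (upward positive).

Choose R_Y as the redundant. The primary structure is the cantilever fixed at X.
Free-end deflection of the primary structure under the applied loading (downward +):
  point load 141 at a = 0.87: Pa²(3L − a)/(6EI) = 262/EI
  clockwise couple 32 at a = 2.6: M₀a(2L − a)/(2EI) = 324.5/EI
  δ_0 = 586.5/EI
Tip deflection under a unit load at Y: L³/(3EI) = 46.87/EI.
Compatibility at Y: δ_0 − R_Y·δ_{YY} = 0, so R_Y = 586.5/46.87 = 12.51 kN.
Vertical equilibrium: R_X = ΣP − R_Y = 141 − 12.51 = 128.5 kN.

R_X = 128.5 kN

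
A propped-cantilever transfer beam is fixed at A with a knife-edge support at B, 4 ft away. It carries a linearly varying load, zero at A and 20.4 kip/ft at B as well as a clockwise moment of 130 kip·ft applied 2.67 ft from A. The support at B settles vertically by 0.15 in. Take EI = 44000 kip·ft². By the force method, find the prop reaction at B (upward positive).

R_B = 40.02 kip

Choose R_B as the redundant. The primary structure is the cantilever fixed at A.
Primary-structure tip deflection at B by superposition:
  triangular load, peak 20.4 at the free end: 11w₀L⁴/(120EI) = 478.7/EI
  clockwise couple 130 at a = 2.67: M₀a(2L − a)/(2EI) = 925/EI
  δ_0 = 1404/EI
Tip deflection under a unit load at B: L³/(3EI) = 21.33/EI.
With EI = 44000 kip·ft²: δ_0 = 0.031903 ft and δ_{BB} = 0.000485 ft/kip.
Compatibility — the beam at B must follow the support down by 0.0125 ft: δ_0 − R_B·δ_{BB} = 0.0125, so R_B = (0.031903 − 0.0125)/0.000485 = 40.02 kip.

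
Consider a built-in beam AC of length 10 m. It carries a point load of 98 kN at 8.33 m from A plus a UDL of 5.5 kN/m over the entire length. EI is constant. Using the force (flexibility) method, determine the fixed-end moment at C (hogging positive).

M_C = 159.4 kN·m

Release both end moments; the primary structure is a simply-supported span AC with redundants M_A and M_C.
Simple-span end rotations at A and C under the given loads:
  at A: point load 98 at a = 8.33: Pab(L + b)/(6LEI) = 265.2/EI
  at C: point load 98 at a = 8.33: Pab(L + a)/(6LEI) = 416.5/EI
  at A: UDL 5.5: wL³/(24EI) = 229.2/EI
  at C: UDL 5.5: wL³/(24EI) = 229.2/EI
  θ_A0 = 494.3/EI,  θ_C0 = 645.7/EI
Flexibility coefficients: a unit moment at one end gives L/(3EI) there and L/(6EI) at the far end, so f₁₁ = f₂₂ = 3.333/EI and f₁₂ = f₂₁ = 1.667/EI.
Compatibility — zero rotation at each built-in end:
  3.333 M_A + 1.667 M_C = 494.3
  1.667 M_A + 3.333 M_C = 645.7
Solving the pair gives M_A = 68.6 kN·m and M_C = 159.4 kN·m (hogging).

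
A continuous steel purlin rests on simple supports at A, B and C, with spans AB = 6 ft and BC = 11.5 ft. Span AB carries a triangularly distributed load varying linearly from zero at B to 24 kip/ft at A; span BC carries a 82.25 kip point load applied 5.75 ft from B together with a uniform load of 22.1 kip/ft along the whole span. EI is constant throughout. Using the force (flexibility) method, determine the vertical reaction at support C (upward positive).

R_C = 135.7 kip

Release continuity at B by inserting a hinge; the redundant is the internal moment M_B. The primary structure is two simply-supported spans AB and BC.
End slopes at the hinge B, treating each span as simply supported:
  span AB: triangular load, peak 24: 7w₀L³/(360EI) = 100.8/EI
  span BC: point load 82.25 at a = 5.75: Pab(L + b)/(6LEI) = 679.8/EI
  span BC: UDL 22.1: wL³/(24EI) = 1400/EI
  relative rotation θ_0 = (100.8 + 2080)/EI = 2181/EI
A unit hogging moment at B produces rotation L₁/(3EI) + L₂/(3EI) = 5.833/EI.
Compatibility: M_B·(L₁+L₂)/(3EI) = θ_0, giving M_B = 373.9 kip·ft (hogging).
Span BC, ΣM about C: R_B^{BC}·11.5 = 1934 + 373.9, so R_B^{BC} = 200.7 kip and R_C = 336.4 − 200.7 = 135.7 kip.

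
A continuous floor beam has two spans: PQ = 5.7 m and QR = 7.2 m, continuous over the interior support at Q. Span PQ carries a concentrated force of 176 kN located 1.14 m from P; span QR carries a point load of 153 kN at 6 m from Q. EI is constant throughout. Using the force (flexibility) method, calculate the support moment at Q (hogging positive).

M_Q = 92.37 kN·m

Insert a hinge at Q; M_Q is the redundant, and each span becomes simply supported.
Discontinuity in slope at Q on the released structure — sum the simple-span end rotations:
  span PQ: point load 176 at a = 1.14: Pab(L + a)/(6LEI) = 183/EI
  span QR: point load 153 at a = 6: Pab(L + b)/(6LEI) = 214.2/EI
  relative rotation θ_0 = (183 + 214.2)/EI = 397.2/EI
A unit hogging moment at Q produces rotation L₁/(3EI) + L₂/(3EI) = 4.3/EI.
Compatibility: M_Q·(L₁+L₂)/(3EI) = θ_0, giving M_Q = 92.37 kN·m (hogging).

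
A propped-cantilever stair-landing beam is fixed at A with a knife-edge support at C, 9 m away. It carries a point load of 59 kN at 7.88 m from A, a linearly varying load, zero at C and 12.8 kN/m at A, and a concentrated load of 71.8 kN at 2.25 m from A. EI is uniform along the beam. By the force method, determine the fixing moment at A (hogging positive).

Take the reaction at C as the redundant and release it; the primary structure is a cantilever fixed at A.
Downward deflection at the released point C due to the loads:
  point load 59 at a = 7.88: Pa²(3L − a)/(6EI) = 11675/EI
  triangular load, peak 12.8 at the fixed end: w₀L⁴/(30EI) = 2799/EI
  point load 71.8 at a = 2.25: Pa²(3L − a)/(6EI) = 1499/EI
  δ_0 = 15973/EI
Flexibility coefficient — unit upward force at C: δ_{CC} = L³/(3EI) = 243/EI.
The prop prevents deflection at C: R_C = δ_0/δ_{CC} = 15973/243 = 65.73 kN.
Moment equilibrium about A: M_A = Σ(load moments about A) − R_C·L = 799.3 − 65.73×9 = 207.7 kN·m.

M_A = 207.7 kN·m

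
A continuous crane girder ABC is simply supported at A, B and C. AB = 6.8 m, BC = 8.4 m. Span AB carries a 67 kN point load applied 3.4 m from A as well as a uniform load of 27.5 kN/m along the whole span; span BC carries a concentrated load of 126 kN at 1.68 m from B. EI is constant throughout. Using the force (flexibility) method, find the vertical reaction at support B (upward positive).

R_B = 279.3 kN

Take M_B as the redundant. Released structure: two simple spans AB and BC with a hinge at B.
Rotations at B on the released spans (each span's end-slope, ×1/EI):
  span AB: point load 67 at a = 3.4: Pab(L + a)/(6LEI) = 193.6/EI
  span AB: UDL 27.5: wL³/(24EI) = 360.3/EI
  span BC: point load 126 at a = 1.68: Pab(L + b)/(6LEI) = 426.7/EI
  relative rotation θ_0 = (553.9 + 426.7)/EI = 980.7/EI
A unit hogging moment at B produces rotation L₁/(3EI) + L₂/(3EI) = 5.067/EI.
Slope continuity at B: θ_0 = M_B·5.067/EI, so M_B = 980.7/5.067 = 193.6 kN·m (hogging).
Span AB, ΣM about A with M_B applied at B: R_B^{AB}·6.8 = 863.6 + 193.6, so R_B^{AB} = 155.5 kN and R_A = 254 − 155.5 = 98.54 kN.
Span BC, ΣM about C: R_B^{BC}·8.4 = 846.7 + 193.6, so R_B^{BC} = 123.8 kN and R_C = 126 − 123.8 = 2.158 kN.
R_B = 155.5 + 123.8 = 279.3 kN.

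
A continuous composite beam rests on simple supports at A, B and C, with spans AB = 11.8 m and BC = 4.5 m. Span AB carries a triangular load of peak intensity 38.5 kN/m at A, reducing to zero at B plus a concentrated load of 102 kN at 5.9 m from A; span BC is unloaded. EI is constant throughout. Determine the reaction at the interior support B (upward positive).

R_B = 246.4 kN

Release continuity at B by inserting a hinge; the redundant is the internal moment M_B. The primary structure is two simply-supported spans AB and BC.
Rotations at B on the released spans (each span's end-slope, ×1/EI):
  span AB: triangular load, peak 38.5: 7w₀L³/(360EI) = 1230/EI
  span AB: point load 102 at a = 5.9: Pab(L + a)/(6LEI) = 887.7/EI
  relative rotation θ_0 = (2118 + 0)/EI = 2118/EI
A unit hogging moment at B produces rotation L₁/(3EI) + L₂/(3EI) = 5.433/EI.
Slope continuity at B: θ_0 = M_B·5.433/EI, so M_B = 2118/5.433 = 389.8 kN·m (hogging).
Span AB, ΣM about A with M_B applied at B: R_B^{AB}·11.8 = 1495 + 389.8, so R_B^{AB} = 159.7 kN and R_A = 329.1 − 159.7 = 169.4 kN.
Span BC, ΣM about C: R_B^{BC}·4.5 = 0 + 389.8, so R_B^{BC} = 86.61 kN and R_C = 0 − 86.61 = -86.61 kN.
R_B = 159.7 + 86.61 = 246.4 kN.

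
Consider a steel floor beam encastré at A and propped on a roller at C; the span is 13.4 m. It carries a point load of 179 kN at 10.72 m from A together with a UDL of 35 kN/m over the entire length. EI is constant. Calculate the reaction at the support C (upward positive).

Release the roller at C. Primary structure: cantilever fixed at A.
Deflection at C on the released cantilever, summing each load's contribution:
  point load 179 at a = 10.72: Pa²(3L − a)/(6EI) = 101069/EI
  UDL 35: wL⁴/(8EI) = 141058/EI
  δ_0 = 242127/EI
Flexibility coefficient — unit upward force at C: δ_{CC} = L³/(3EI) = 802/EI.
Compatibility at C: δ_0 − R_C·δ_{CC} = 0, so R_C = 242127/802 = 301.9 kN.

R_C = 301.9 kN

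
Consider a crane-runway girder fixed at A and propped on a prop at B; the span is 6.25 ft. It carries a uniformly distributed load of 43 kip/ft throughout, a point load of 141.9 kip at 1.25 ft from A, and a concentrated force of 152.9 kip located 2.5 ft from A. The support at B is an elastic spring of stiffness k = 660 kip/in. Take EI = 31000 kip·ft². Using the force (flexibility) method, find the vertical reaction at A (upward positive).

R_A = 429.5 kip

Choose R_B as the redundant. The primary structure is the cantilever fixed at A.
Primary-structure tip deflection at B by superposition:
  UDL 43: wL⁴/(8EI) = 8202/EI
  point load 141.9 at a = 1.25: Pa²(3L − a)/(6EI) = 646.7/EI
  point load 152.9 at a = 2.5: Pa²(3L − a)/(6EI) = 2588/EI
  δ_0 = 11436/EI
Tip deflection under a unit load at B: L³/(3EI) = 81.38/EI.
With EI = 31000 kip·ft²: δ_0 = 0.36892 ft and δ_{BB} = 0.002625 ft/kip.
Compatibility — the spring shortens by R_B/k under the reaction it provides: δ_0 − R_B·δ_{BB} = R_B/k. With 1/k = 1/(660×12) ft/kip = 0.000126 ft/kip, R_B = δ_0 / (δ_{BB} + 1/k) = 0.36892 / (0.002625 + 0.000126) = 134.1 kip.
Vertical equilibrium: R_A = ΣP − R_B = 563.5 − 134.1 = 429.5 kip.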